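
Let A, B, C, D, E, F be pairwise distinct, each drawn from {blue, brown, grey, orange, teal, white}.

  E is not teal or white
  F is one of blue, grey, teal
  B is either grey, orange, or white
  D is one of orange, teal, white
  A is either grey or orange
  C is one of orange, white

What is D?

teal

Among the 6 variables, brown fits only E (and all 6 values in {blue, brown, grey, orange, teal, white} must be used), so E = brown.
The 5 still-open variables draw from only 5 values {blue, grey, orange, teal, white}, so each is used; only F can be blue, hence F = blue.
The 4 still-open variables together cover exactly {grey, orange, teal, white} — 4 values for 4 variables — and teal appears only in D's list, so D = teal.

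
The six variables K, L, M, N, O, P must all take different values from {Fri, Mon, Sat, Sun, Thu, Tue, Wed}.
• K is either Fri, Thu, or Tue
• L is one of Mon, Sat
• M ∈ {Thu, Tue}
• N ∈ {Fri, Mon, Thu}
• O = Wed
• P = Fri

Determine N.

Mon

O must be Wed (only option left).
P must be Fri (only option left). Remove Fri from K, N.
The 4 still-open variables draw from only 4 values {Mon, Sat, Thu, Tue}, so each is used; only L can be Sat, hence L = Sat.
The 3 still-open variables together cover exactly {Mon, Thu, Tue} — 3 values for 3 variables — and Mon appears only in N's list, so N = Mon.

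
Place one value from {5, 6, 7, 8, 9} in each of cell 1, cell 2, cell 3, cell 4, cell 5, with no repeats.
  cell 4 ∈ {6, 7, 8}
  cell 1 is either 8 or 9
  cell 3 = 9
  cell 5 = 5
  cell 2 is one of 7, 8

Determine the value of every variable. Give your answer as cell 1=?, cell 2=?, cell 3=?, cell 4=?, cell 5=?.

cell 3's domain is down to {9}, so cell 3 = 9. Remove 9 from cell 1.
cell 5's domain is down to {5}, so cell 5 = 5.
That leaves cell 1 = 8. Strike 8 from cell 2, cell 4.
That leaves cell 2 = 7. Strike 7 from cell 4.
cell 4 must be 6 (only option left).

cell 1=8, cell 2=7, cell 3=9, cell 4=6, cell 5=5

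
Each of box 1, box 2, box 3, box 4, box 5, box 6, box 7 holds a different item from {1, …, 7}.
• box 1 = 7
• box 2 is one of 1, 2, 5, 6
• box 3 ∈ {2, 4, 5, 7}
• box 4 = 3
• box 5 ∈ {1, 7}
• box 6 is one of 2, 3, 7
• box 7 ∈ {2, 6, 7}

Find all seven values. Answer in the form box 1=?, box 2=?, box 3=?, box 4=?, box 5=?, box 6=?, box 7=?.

box 1's domain is down to {7}, so box 1 = 7. Eliminate 7 elsewhere: box 3, box 5, box 6, box 7.
box 4's domain is down to {3}, so box 4 = 3. Eliminate 3 elsewhere: box 6.
box 5 must be 1 (only option left). So box 2 can't be 1.
box 6's domain is down to {2}, so box 6 = 2. Strike 2 from box 2, box 3, box 7.
box 7's domain is down to {6}, so box 7 = 6. So box 2 can't be 6.
That leaves box 2 = 5. Remove 5 from box 3.
That leaves box 3 = 4.

box 1=7, box 2=5, box 3=4, box 4=3, box 5=1, box 6=2, box 7=6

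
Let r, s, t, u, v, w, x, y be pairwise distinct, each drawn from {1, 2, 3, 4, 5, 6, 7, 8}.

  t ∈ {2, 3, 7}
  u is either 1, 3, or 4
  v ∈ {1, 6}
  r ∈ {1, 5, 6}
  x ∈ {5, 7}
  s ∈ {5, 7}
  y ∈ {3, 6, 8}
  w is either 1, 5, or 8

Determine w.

8

The 8 variables together cover exactly {1, 2, 3, 4, 5, 6, 7, 8} — 8 values for 8 variables — and 2 appears only in t's list, so t = 2.
Among the 7 still-open variables, 4 fits only u (and all 7 values in {1, 3, 4, 5, 6, 7, 8} must be used), so u = 4.
The 6 still-open variables draw from only 6 values {1, 3, 5, 6, 7, 8}, so each is used; only y can be 3, hence y = 3.
The 5 still-open variables together cover exactly {1, 5, 6, 7, 8} — 5 values for 5 variables — and 8 appears only in w's list, so w = 8.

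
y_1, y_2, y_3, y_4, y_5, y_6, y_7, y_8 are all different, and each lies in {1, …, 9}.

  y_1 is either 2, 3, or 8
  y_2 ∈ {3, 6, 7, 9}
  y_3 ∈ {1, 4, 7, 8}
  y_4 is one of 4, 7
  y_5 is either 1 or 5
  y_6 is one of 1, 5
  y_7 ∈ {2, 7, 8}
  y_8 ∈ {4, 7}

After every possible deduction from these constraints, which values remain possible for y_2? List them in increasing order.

6, 9

y_4 and y_8 between them cover only {4, 7} — a naked pair. Remove those values from y_2, y_3, y_7.
y_5 and y_6 share exactly the 2 values {1, 5}; by pigeonhole those values go to them, so strike 1, 5 from y_3.
y_3 has just one choice, so y_3 = 8. So y_1, y_7 can't be 8.
That leaves y_7 = 2. Eliminate 2 elsewhere: y_1.
y_1's domain is down to {3}, so y_1 = 3. So y_2 can't be 3.
No further eliminations apply; y_2 can still be any of 6, 9.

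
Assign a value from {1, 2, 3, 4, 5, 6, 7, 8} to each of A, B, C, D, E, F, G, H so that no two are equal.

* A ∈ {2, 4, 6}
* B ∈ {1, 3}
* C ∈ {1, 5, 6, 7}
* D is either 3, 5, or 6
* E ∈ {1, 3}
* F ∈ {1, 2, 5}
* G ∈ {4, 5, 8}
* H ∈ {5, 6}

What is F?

Among the 8 variables, 7 fits only C (and all 8 values in {1, 2, 3, 4, 5, 6, 7, 8} must be used), so C = 7.
The 7 still-open variables together cover exactly {1, 2, 3, 4, 5, 6, 8} — 7 values for 7 variables — and 8 appears only in G's list, so G = 8.
The 6 still-open variables together cover exactly {1, 2, 3, 4, 5, 6} — 6 values for 6 variables — and 4 appears only in A's list, so A = 4.
Among the 5 still-open variables, 2 fits only F (and all 5 values in {1, 2, 3, 5, 6} must be used), so F = 2.

2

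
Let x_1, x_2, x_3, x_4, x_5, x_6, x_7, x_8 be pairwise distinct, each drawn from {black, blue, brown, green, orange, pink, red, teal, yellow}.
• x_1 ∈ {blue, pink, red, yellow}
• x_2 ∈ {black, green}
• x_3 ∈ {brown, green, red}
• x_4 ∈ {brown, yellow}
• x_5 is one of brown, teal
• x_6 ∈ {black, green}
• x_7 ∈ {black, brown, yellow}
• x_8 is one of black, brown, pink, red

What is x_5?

The 8 variables draw from only 8 values {black, blue, brown, green, pink, red, teal, yellow}, so each is used; only x_1 can be blue, hence x_1 = blue.
The 7 still-open variables together cover exactly {black, brown, green, pink, red, teal, yellow} — 7 values for 7 variables — and pink appears only in x_8's list, so x_8 = pink.
Among the 6 still-open variables, red fits only x_3 (and all 6 values in {black, brown, green, red, teal, yellow} must be used), so x_3 = red.
The 5 still-open variables draw from only 5 values {black, brown, green, teal, yellow}, so each is used; only x_5 can be teal, hence x_5 = teal.

teal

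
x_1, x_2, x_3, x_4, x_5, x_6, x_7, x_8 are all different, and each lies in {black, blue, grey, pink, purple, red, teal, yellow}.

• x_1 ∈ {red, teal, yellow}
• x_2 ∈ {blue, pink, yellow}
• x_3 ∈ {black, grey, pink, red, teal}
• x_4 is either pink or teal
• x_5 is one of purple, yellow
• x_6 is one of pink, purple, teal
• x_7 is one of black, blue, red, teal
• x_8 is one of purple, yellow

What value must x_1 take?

red

The 8 variables draw from only 8 values {black, blue, grey, pink, purple, red, teal, yellow}, so each is used; only x_3 can be grey, hence x_3 = grey.
The 7 still-open variables draw from only 7 values {black, blue, pink, purple, red, teal, yellow}, so each is used; only x_7 can be black, hence x_7 = black.
Among the 6 still-open variables, blue fits only x_2 (and all 6 values in {blue, pink, purple, red, teal, yellow} must be used), so x_2 = blue.
The 5 still-open variables draw from only 5 values {pink, purple, red, teal, yellow}, so each is used; only x_1 can be red, hence x_1 = red.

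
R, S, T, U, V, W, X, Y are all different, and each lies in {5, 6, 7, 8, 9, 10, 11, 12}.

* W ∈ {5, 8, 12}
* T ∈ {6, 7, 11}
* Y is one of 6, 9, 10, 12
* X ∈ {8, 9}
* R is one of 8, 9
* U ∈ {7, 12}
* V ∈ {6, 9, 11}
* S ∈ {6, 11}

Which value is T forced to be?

The 8 variables draw from only 8 values {5, 6, 7, 8, 9, 10, 11, 12}, so each is used; only W can be 5, hence W = 5.
The 7 still-open variables together cover exactly {6, 7, 8, 9, 10, 11, 12} — 7 values for 7 variables — and 10 appears only in Y's list, so Y = 10.
The 6 still-open variables together cover exactly {6, 7, 8, 9, 11, 12} — 6 values for 6 variables — and 12 appears only in U's list, so U = 12.
Among the 5 still-open variables, 7 fits only T (and all 5 values in {6, 7, 8, 9, 11} must be used), so T = 7.

7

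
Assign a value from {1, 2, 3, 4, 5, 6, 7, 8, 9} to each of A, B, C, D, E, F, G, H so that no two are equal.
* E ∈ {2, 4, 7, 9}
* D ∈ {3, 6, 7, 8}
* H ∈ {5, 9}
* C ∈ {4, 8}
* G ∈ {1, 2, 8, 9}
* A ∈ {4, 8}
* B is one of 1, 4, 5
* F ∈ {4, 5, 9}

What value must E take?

The 2 variables A and C are confined to {4, 8}, which locks those values in; drop them from B, D, E, F, G.
F and H share exactly the 2 values {5, 9}; by pigeonhole those values go to them, so strike 5, 9 from B, E, G.
B has just one choice, so B = 1. Eliminate 1 elsewhere: G.
G has just one choice, so G = 2. Remove 2 from E.
So E = 7.

7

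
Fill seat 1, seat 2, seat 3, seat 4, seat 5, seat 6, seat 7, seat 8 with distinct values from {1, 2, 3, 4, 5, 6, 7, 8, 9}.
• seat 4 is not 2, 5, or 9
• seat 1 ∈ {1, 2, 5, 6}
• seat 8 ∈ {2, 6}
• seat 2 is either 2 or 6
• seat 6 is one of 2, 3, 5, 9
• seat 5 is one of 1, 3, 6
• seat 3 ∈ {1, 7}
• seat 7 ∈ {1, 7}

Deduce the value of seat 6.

9

seat 2 and seat 8 share exactly the 2 values {2, 6}; by pigeonhole those values go to them, so strike 2, 6 from seat 1, seat 4, seat 5, seat 6.
The 2 variables seat 3 and seat 7 are confined to {1, 7}, which locks those values in; drop them from seat 1, seat 4, seat 5.
That leaves seat 1 = 5. Eliminate 5 elsewhere: seat 6.
seat 5 has just one choice, so seat 5 = 3. Eliminate 3 elsewhere: seat 4, seat 6.
So seat 6 = 9.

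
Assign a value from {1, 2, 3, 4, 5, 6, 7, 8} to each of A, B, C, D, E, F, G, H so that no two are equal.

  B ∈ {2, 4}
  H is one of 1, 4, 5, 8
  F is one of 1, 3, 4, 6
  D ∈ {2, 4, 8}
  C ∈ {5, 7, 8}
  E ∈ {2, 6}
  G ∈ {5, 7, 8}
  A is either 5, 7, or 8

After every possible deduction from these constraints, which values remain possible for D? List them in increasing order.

2, 4

Among the 8 variables, 3 fits only F (and all 8 values in {1, 2, 3, 4, 5, 6, 7, 8} must be used), so F = 3.
Among the 7 still-open variables, 1 fits only H (and all 7 values in {1, 2, 4, 5, 6, 7, 8} must be used), so H = 1.
The 6 still-open variables together cover exactly {2, 4, 5, 6, 7, 8} — 6 values for 6 variables — and 6 appears only in E's list, so E = 6.
A, C, G share exactly the 3 values {5, 7, 8}; by pigeonhole those values go to them, so strike 5, 7, 8 from D.
No further eliminations apply; D can still be any of 2, 4.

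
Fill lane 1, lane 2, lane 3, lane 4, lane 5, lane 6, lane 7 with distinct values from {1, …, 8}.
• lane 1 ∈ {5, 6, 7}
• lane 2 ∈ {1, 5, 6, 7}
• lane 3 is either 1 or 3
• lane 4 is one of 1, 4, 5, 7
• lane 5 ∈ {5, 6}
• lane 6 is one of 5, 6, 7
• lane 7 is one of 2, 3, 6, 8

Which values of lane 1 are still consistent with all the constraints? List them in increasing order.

The 3 variables lane 1, lane 5, lane 6 are confined to {5, 6, 7}, which locks those values in; drop them from lane 2, lane 4, lane 7.
lane 2's domain is down to {1}, so lane 2 = 1. Eliminate 1 elsewhere: lane 3, lane 4.
lane 3's domain is down to {3}, so lane 3 = 3. Eliminate 3 elsewhere: lane 7.
lane 4 has just one choice, so lane 4 = 4.
No further eliminations apply; lane 1 can still be any of 5, 6, 7.

5, 6, 7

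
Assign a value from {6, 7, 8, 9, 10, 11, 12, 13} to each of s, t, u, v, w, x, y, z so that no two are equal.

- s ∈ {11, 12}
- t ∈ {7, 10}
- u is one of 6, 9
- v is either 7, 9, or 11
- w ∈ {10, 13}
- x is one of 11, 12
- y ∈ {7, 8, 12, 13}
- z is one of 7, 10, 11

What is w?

The 8 variables draw from only 8 values {6, 7, 8, 9, 10, 11, 12, 13}, so each is used; only u can be 6, hence u = 6.
Among the 7 still-open variables, 8 fits only y (and all 7 values in {7, 8, 9, 10, 11, 12, 13} must be used), so y = 8.
The 6 still-open variables draw from only 6 values {7, 9, 10, 11, 12, 13}, so each is used; only v can be 9, hence v = 9.
The 5 still-open variables together cover exactly {7, 10, 11, 12, 13} — 5 values for 5 variables — and 13 appears only in w's list, so w = 13.

13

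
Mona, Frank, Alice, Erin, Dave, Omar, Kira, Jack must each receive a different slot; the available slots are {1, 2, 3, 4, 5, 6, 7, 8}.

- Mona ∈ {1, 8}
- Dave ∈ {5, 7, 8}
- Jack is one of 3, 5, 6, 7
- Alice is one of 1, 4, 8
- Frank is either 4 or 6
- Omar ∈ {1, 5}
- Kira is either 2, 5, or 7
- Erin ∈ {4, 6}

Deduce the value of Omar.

5

The 8 variables together cover exactly {1, 2, 3, 4, 5, 6, 7, 8} — 8 values for 8 variables — and 2 appears only in Kira's list, so Kira = 2.
Among the 7 still-open variables, 3 fits only Jack (and all 7 values in {1, 3, 4, 5, 6, 7, 8} must be used), so Jack = 3.
Among the 6 still-open variables, 7 fits only Dave (and all 6 values in {1, 4, 5, 6, 7, 8} must be used), so Dave = 7.
The 5 still-open variables draw from only 5 values {1, 4, 5, 6, 8}, so each is used; only Omar can be 5, hence Omar = 5.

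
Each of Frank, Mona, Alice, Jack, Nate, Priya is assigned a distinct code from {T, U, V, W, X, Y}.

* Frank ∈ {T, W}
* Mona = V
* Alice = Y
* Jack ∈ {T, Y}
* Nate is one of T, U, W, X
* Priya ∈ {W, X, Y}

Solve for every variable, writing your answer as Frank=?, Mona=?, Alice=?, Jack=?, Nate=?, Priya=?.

Mona must be V (only option left).
Alice must be Y (only option left). So Jack, Priya can't be Y.
That leaves Jack = T. Remove T from Frank, Nate.
Frank must be W (only option left). Eliminate W elsewhere: Nate, Priya.
Priya's domain is down to {X}, so Priya = X. So Nate can't be X.
Nate must be U (only option left).

Frank=W, Mona=V, Alice=Y, Jack=T, Nate=U, Priya=X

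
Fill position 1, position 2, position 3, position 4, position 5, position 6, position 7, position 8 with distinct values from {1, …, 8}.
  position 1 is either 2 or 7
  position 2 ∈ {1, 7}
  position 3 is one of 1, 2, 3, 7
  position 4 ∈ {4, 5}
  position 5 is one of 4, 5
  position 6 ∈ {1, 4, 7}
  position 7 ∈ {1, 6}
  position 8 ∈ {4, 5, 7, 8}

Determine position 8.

The 8 variables together cover exactly {1, 2, 3, 4, 5, 6, 7, 8} — 8 values for 8 variables — and 3 appears only in position 3's list, so position 3 = 3.
The 7 still-open variables draw from only 7 values {1, 2, 4, 5, 6, 7, 8}, so each is used; only position 1 can be 2, hence position 1 = 2.
Among the 6 still-open variables, 6 fits only position 7 (and all 6 values in {1, 4, 5, 6, 7, 8} must be used), so position 7 = 6.
The 5 still-open variables draw from only 5 values {1, 4, 5, 7, 8}, so each is used; only position 8 can be 8, hence position 8 = 8.

8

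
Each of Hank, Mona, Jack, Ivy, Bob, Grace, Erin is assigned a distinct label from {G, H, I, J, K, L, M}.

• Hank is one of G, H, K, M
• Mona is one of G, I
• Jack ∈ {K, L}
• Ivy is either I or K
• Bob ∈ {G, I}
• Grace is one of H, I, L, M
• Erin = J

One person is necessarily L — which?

Erin's domain is down to {J}, so Erin = J.
The 2 variables Mona and Bob are confined to {G, I}, which locks those values in; drop them from Hank, Ivy, Grace.
Ivy has just one choice, so Ivy = K. Remove K from Hank, Jack.
So L goes to Jack.

Jack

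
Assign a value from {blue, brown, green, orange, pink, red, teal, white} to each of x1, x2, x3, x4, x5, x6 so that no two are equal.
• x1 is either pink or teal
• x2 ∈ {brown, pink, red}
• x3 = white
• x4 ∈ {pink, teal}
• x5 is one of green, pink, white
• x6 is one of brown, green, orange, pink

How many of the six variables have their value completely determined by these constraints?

x3's domain is down to {white}, so x3 = white. Eliminate white elsewhere: x5.
x1 and x4 share exactly the 2 values {pink, teal}; by pigeonhole those values go to them, so strike pink, teal from x2, x5, x6.
x5 must be green (only option left). Eliminate green elsewhere: x6.
Determined: x3=white, x5=green. The other variables each still have more than one consistent value. That makes 2.

2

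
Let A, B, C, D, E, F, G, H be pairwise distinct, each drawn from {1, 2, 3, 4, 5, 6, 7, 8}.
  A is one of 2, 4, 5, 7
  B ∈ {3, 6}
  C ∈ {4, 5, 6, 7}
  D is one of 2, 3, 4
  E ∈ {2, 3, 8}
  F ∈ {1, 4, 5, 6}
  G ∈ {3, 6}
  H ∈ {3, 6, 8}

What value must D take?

4

The 8 variables together cover exactly {1, 2, 3, 4, 5, 6, 7, 8} — 8 values for 8 variables — and 1 appears only in F's list, so F = 1.
B and G share exactly the 2 values {3, 6}; by pigeonhole those values go to them, so strike 3, 6 from C, D, E, H.
That leaves H = 8. So E can't be 8.
E's domain is down to {2}, so E = 2. Eliminate 2 elsewhere: A, D.
So D = 4.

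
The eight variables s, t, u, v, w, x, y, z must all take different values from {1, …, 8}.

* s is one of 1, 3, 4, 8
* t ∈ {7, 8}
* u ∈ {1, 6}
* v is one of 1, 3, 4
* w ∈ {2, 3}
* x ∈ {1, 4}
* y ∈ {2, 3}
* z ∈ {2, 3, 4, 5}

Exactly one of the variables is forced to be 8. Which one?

s

Among the 8 variables, 5 fits only z (and all 8 values in {1, 2, 3, 4, 5, 6, 7, 8} must be used), so z = 5.
Among the 7 still-open variables, 6 fits only u (and all 7 values in {1, 2, 3, 4, 6, 7, 8} must be used), so u = 6.
The 6 still-open variables together cover exactly {1, 2, 3, 4, 7, 8} — 6 values for 6 variables — and 7 appears only in t's list, so t = 7.
Among the 5 still-open variables, 8 fits only s (and all 5 values in {1, 2, 3, 4, 8} must be used), so s = 8.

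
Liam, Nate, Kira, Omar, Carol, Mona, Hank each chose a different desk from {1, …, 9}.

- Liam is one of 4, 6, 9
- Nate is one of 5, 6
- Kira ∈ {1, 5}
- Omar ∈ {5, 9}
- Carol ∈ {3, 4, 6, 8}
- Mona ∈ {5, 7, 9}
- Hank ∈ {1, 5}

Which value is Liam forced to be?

Kira and Hank between them cover only {1, 5} — a naked pair. Remove those values from Nate, Omar, Mona.
Nate's domain is down to {6}, so Nate = 6. Eliminate 6 elsewhere: Liam, Carol.
That leaves Omar = 9. So Liam, Mona can't be 9.
So Liam = 4.

4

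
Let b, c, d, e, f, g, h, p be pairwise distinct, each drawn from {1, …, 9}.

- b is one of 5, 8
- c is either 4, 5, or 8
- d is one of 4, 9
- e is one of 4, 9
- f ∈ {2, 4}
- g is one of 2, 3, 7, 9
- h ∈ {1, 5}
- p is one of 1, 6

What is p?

The 2 variables d and e are confined to {4, 9}, which locks those values in; drop them from c, f, g.
f's domain is down to {2}, so f = 2. Strike 2 from g.
b and c share exactly the 2 values {5, 8}; by pigeonhole those values go to them, so strike 5, 8 from h.
h has just one choice, so h = 1. Remove 1 from p.
So p = 6.

6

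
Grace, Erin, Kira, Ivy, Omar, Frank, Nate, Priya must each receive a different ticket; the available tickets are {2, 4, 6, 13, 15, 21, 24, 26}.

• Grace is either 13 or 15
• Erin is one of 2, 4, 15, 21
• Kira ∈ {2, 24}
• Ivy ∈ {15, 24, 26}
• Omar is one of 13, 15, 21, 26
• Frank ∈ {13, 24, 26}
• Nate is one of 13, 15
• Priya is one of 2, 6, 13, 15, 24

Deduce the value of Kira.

2

The 8 variables draw from only 8 values {2, 4, 6, 13, 15, 21, 24, 26}, so each is used; only Erin can be 4, hence Erin = 4.
The 7 still-open variables draw from only 7 values {2, 6, 13, 15, 21, 24, 26}, so each is used; only Priya can be 6, hence Priya = 6.
The 6 still-open variables together cover exactly {2, 13, 15, 21, 24, 26} — 6 values for 6 variables — and 2 appears only in Kira's list, so Kira = 2.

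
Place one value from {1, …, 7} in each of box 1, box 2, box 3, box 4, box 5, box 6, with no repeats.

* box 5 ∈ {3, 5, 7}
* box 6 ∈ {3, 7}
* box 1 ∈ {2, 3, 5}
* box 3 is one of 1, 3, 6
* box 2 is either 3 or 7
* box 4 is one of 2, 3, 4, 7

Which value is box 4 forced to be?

4

box 2 and box 6 share exactly the 2 values {3, 7}; by pigeonhole those values go to them, so strike 3, 7 from box 1, box 3, box 4, box 5.
box 5 has just one choice, so box 5 = 5. So box 1 can't be 5.
box 1 must be 2 (only option left). Eliminate 2 elsewhere: box 4.
So box 4 = 4.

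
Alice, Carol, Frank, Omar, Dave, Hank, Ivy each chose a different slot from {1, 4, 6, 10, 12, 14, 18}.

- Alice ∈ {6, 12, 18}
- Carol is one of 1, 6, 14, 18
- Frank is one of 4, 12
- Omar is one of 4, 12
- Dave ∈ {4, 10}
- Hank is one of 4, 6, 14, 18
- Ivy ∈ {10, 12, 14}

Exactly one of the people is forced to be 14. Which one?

The 7 variables together cover exactly {1, 4, 6, 10, 12, 14, 18} — 7 values for 7 variables — and 1 appears only in Carol's list, so Carol = 1.
The 2 variables Frank and Omar are confined to {4, 12}, which locks those values in; drop them from Alice, Dave, Hank, Ivy.
Dave has just one choice, so Dave = 10. Remove 10 from Ivy.
So 14 goes to Ivy.

Ivy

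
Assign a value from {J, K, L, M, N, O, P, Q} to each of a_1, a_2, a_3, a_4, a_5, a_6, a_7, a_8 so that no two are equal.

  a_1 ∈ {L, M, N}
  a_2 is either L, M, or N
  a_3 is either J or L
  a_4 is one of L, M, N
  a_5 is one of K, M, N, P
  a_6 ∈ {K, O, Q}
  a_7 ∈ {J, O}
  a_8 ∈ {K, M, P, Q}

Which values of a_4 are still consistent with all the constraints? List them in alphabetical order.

L, M, N

a_1, a_2, a_4 between them cover only {L, M, N} — a naked triple. Remove those values from a_3, a_5, a_8.
a_3 must be J (only option left). Strike J from a_7.
a_7 must be O (only option left). Strike O from a_6.
No further eliminations apply; a_4 can still be any of L, M, N.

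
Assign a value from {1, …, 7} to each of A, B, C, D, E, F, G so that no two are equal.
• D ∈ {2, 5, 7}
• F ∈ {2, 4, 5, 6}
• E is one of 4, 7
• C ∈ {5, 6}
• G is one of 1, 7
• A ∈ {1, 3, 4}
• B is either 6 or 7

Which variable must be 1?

G

The 7 variables draw from only 7 values {1, 2, 3, 4, 5, 6, 7}, so each is used; only A can be 3, hence A = 3.
The 6 still-open variables draw from only 6 values {1, 2, 4, 5, 6, 7}, so each is used; only G can be 1, hence G = 1.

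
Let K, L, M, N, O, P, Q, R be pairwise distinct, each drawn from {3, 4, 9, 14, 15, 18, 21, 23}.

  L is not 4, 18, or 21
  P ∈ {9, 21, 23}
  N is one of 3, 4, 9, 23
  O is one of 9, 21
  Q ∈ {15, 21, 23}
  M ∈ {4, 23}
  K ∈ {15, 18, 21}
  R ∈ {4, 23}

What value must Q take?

Among the 8 variables, 14 fits only L (and all 8 values in {3, 4, 9, 14, 15, 18, 21, 23} must be used), so L = 14.
Among the 7 still-open variables, 3 fits only N (and all 7 values in {3, 4, 9, 15, 18, 21, 23} must be used), so N = 3.
The 6 still-open variables together cover exactly {4, 9, 15, 18, 21, 23} — 6 values for 6 variables — and 18 appears only in K's list, so K = 18.
The 5 still-open variables draw from only 5 values {4, 9, 15, 21, 23}, so each is used; only Q can be 15, hence Q = 15.

15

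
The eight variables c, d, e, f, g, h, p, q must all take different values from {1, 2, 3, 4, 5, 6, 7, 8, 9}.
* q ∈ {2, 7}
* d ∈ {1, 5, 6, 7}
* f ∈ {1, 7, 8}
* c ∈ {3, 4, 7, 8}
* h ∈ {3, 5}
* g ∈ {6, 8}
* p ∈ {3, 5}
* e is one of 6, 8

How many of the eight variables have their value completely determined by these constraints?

2

The 8 variables draw from only 8 values {1, 2, 3, 4, 5, 6, 7, 8}, so each is used; only q can be 2, hence q = 2.
Among the 7 still-open variables, 4 fits only c (and all 7 values in {1, 3, 4, 5, 6, 7, 8} must be used), so c = 4.
e and g share exactly the 2 values {6, 8}; by pigeonhole those values go to them, so strike 6, 8 from d, f.
h and p share exactly the 2 values {3, 5}; by pigeonhole those values go to them, so strike 3, 5 from d.
Determined: c=4, q=2. The other variables each still have more than one consistent value. That makes 2.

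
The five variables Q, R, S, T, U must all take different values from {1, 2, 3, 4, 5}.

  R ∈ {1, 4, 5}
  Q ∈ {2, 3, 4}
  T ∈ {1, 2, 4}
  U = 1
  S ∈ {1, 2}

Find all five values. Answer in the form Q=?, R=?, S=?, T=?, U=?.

Q=3, R=5, S=2, T=4, U=1

U has just one choice, so U = 1. Remove 1 from R, S, T.
That leaves S = 2. So Q, T can't be 2.
T must be 4 (only option left). Strike 4 from Q, R.
Q must be 3 (only option left).
R's domain is down to {5}, so R = 5.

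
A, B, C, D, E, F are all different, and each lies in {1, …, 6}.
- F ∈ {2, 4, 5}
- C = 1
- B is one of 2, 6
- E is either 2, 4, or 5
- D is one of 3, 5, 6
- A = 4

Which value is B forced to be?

A's domain is down to {4}, so A = 4. So E, F can't be 4.
That leaves C = 1.
The 4 still-open variables together cover exactly {2, 3, 5, 6} — 4 values for 4 variables — and 3 appears only in D's list, so D = 3.
Among the 3 still-open variables, 6 fits only B (and all 3 values in {2, 5, 6} must be used), so B = 6.

6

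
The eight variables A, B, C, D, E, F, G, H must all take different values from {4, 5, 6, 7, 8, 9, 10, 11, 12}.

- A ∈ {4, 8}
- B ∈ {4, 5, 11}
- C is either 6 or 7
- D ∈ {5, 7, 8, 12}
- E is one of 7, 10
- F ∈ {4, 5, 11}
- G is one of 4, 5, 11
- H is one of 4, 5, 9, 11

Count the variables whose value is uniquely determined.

2

B, F, G between them cover only {4, 5, 11} — a naked triple. Remove those values from A, D, H.
A's domain is down to {8}, so A = 8. Remove 8 from D.
H has just one choice, so H = 9.
Determined: A=8, H=9. The other variables each still have more than one consistent value. That makes 2.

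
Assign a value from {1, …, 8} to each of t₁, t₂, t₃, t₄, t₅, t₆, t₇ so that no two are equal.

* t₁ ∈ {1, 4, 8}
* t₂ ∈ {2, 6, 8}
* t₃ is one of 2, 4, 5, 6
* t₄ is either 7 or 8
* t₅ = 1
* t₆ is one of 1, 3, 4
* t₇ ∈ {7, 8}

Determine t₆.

t₅ must be 1 (only option left). Strike 1 from t₁, t₆.
The 2 variables t₄ and t₇ are confined to {7, 8}, which locks those values in; drop them from t₁, t₂.
t₁'s domain is down to {4}, so t₁ = 4. Eliminate 4 elsewhere: t₃, t₆.
So t₆ = 3.

3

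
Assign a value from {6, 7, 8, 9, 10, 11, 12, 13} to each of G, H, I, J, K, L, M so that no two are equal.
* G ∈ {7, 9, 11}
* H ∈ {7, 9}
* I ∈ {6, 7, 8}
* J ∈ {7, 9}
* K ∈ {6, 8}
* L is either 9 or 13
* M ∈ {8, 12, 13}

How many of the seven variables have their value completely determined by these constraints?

The 7 variables draw from only 7 values {6, 7, 8, 9, 11, 12, 13}, so each is used; only G can be 11, hence G = 11.
The 6 still-open variables together cover exactly {6, 7, 8, 9, 12, 13} — 6 values for 6 variables — and 12 appears only in M's list, so M = 12.
Among the 5 still-open variables, 13 fits only L (and all 5 values in {6, 7, 8, 9, 13} must be used), so L = 13.
H and J share exactly the 2 values {7, 9}; by pigeonhole those values go to them, so strike 7, 9 from I.
Determined: G=11, L=13, M=12. The other variables each still have more than one consistent value. That makes 3.

3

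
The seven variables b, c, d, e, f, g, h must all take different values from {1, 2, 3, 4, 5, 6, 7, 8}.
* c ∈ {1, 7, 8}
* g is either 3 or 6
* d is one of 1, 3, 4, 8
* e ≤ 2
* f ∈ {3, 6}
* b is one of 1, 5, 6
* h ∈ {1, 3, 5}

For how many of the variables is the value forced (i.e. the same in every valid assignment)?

The 2 variables f and g are confined to {3, 6}, which locks those values in; drop them from b, d, h.
b and h between them cover only {1, 5} — a naked pair. Remove those values from c, d, e.
e's domain is down to {2}, so e = 2.
Determined: e=2. The other variables each still have more than one consistent value. That makes 1.

1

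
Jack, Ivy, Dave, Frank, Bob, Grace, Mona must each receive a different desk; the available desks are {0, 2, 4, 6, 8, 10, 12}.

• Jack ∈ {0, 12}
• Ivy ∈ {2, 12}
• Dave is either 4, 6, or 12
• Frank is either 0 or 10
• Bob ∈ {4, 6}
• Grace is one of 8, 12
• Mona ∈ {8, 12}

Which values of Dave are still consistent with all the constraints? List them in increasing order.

4, 6

The 7 variables together cover exactly {0, 2, 4, 6, 8, 10, 12} — 7 values for 7 variables — and 2 appears only in Ivy's list, so Ivy = 2.
Among the 6 still-open variables, 10 fits only Frank (and all 6 values in {0, 4, 6, 8, 10, 12} must be used), so Frank = 10.
The 5 still-open variables together cover exactly {0, 4, 6, 8, 12} — 5 values for 5 variables — and 0 appears only in Jack's list, so Jack = 0.
The 2 variables Grace and Mona are confined to {8, 12}, which locks those values in; drop them from Dave.
No further eliminations apply; Dave can still be any of 4, 6.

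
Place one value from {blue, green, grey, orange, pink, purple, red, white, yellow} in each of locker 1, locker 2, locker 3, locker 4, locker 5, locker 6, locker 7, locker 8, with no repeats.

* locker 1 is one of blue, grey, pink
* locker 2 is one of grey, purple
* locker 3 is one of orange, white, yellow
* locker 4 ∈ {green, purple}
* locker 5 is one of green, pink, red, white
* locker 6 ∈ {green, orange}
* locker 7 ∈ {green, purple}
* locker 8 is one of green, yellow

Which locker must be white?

The 2 variables locker 4 and locker 7 are confined to {green, purple}, which locks those values in; drop them from locker 2, locker 5, locker 6, locker 8.
locker 2's domain is down to {grey}, so locker 2 = grey. Strike grey from locker 1.
locker 6's domain is down to {orange}, so locker 6 = orange. So locker 3 can't be orange.
That leaves locker 8 = yellow. Strike yellow from locker 3.
So white goes to locker 3.

locker 3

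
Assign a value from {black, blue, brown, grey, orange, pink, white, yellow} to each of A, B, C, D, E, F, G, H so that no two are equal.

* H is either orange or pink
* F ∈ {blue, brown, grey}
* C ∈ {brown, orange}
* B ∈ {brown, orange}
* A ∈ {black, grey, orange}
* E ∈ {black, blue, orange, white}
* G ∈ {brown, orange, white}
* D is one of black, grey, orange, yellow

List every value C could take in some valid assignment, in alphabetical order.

brown, orange

Among the 8 variables, pink fits only H (and all 8 values in {black, blue, brown, grey, orange, pink, white, yellow} must be used), so H = pink.
Among the 7 still-open variables, yellow fits only D (and all 7 values in {black, blue, brown, grey, orange, white, yellow} must be used), so D = yellow.
B and C between them cover only {brown, orange} — a naked pair. Remove those values from A, E, F, G.
That leaves G = white. So E can't be white.
No further eliminations apply; C can still be any of brown, orange.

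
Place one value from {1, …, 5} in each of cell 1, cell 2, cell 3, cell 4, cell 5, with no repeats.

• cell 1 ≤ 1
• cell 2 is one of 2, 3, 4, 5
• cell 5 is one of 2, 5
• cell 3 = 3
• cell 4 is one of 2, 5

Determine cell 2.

4

cell 1's domain is down to {1}, so cell 1 = 1.
cell 3 has just one choice, so cell 3 = 3. Strike 3 from cell 2.
Among the 3 still-open variables, 4 fits only cell 2 (and all 3 values in {2, 4, 5} must be used), so cell 2 = 4.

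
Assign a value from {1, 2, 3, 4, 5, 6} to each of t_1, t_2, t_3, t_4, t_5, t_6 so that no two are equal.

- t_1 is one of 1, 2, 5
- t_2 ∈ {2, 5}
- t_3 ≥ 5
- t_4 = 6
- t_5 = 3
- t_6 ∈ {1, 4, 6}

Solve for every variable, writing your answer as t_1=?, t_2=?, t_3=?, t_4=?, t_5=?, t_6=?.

t_1=1, t_2=2, t_3=5, t_4=6, t_5=3, t_6=4

t_4 must be 6 (only option left). Strike 6 from t_3, t_6.
t_5 has just one choice, so t_5 = 3.
t_3 has just one choice, so t_3 = 5. Remove 5 from t_1, t_2.
t_2 must be 2 (only option left). Strike 2 from t_1.
That leaves t_1 = 1. Eliminate 1 elsewhere: t_6.
t_6's domain is down to {4}, so t_6 = 4.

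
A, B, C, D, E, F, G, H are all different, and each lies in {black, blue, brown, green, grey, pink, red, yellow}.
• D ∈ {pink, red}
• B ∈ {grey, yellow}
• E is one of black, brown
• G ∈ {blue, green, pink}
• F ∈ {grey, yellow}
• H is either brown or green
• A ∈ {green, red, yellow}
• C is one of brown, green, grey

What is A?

The 8 variables together cover exactly {black, blue, brown, green, grey, pink, red, yellow} — 8 values for 8 variables — and black appears only in E's list, so E = black.
Among the 7 still-open variables, blue fits only G (and all 7 values in {blue, brown, green, grey, pink, red, yellow} must be used), so G = blue.
The 6 still-open variables draw from only 6 values {brown, green, grey, pink, red, yellow}, so each is used; only D can be pink, hence D = pink.
The 5 still-open variables draw from only 5 values {brown, green, grey, red, yellow}, so each is used; only A can be red, hence A = red.

red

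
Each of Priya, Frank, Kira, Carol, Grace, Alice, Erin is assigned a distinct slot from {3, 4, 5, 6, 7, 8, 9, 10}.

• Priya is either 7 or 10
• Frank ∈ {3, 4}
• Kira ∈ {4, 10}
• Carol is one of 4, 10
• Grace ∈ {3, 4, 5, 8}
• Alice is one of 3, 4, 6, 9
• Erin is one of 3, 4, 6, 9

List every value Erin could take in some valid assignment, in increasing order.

The 2 variables Kira and Carol are confined to {4, 10}, which locks those values in; drop them from Priya, Frank, Grace, Alice, Erin.
Priya has just one choice, so Priya = 7.
That leaves Frank = 3. So Grace, Alice, Erin can't be 3.
No further eliminations apply; Erin can still be any of 6, 9.

6, 9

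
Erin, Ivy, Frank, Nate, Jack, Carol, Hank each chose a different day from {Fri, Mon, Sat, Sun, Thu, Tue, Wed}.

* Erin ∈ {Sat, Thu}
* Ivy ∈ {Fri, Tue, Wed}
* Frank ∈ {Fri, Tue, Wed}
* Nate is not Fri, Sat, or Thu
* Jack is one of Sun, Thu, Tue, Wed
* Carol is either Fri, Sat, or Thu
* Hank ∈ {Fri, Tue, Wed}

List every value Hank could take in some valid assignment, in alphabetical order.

Fri, Tue, Wed

Among the 7 variables, Mon fits only Nate (and all 7 values in {Fri, Mon, Sat, Sun, Thu, Tue, Wed} must be used), so Nate = Mon.
The 6 still-open variables draw from only 6 values {Fri, Sat, Sun, Thu, Tue, Wed}, so each is used; only Jack can be Sun, hence Jack = Sun.
The 3 variables Ivy, Frank, Hank are confined to {Fri, Tue, Wed}, which locks those values in; drop them from Carol.
No further eliminations apply; Hank can still be any of Fri, Tue, Wed.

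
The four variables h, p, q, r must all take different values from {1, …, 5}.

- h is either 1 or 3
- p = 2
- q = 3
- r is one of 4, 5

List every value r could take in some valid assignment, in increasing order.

4, 5

p has just one choice, so p = 2.
That leaves q = 3. Strike 3 from h.
h has just one choice, so h = 1.
No further eliminations apply; r can still be any of 4, 5.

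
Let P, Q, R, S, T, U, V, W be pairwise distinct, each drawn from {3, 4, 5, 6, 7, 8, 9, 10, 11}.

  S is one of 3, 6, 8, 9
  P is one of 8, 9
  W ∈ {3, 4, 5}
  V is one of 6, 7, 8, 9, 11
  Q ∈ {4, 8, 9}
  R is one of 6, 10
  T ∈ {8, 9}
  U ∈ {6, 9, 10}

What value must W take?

5

The 2 variables P and T are confined to {8, 9}, which locks those values in; drop them from Q, S, U, V.
Q's domain is down to {4}, so Q = 4. Eliminate 4 elsewhere: W.
The 2 variables R and U are confined to {6, 10}, which locks those values in; drop them from S, V.
That leaves S = 3. Strike 3 from W.
So W = 5.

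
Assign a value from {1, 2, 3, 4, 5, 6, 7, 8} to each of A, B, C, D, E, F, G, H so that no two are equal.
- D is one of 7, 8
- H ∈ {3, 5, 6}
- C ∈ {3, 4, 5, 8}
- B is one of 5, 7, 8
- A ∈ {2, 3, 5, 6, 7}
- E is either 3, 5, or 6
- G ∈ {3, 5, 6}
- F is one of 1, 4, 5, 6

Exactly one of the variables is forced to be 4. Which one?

The 8 variables draw from only 8 values {1, 2, 3, 4, 5, 6, 7, 8}, so each is used; only F can be 1, hence F = 1.
The 7 still-open variables draw from only 7 values {2, 3, 4, 5, 6, 7, 8}, so each is used; only A can be 2, hence A = 2.
The 6 still-open variables together cover exactly {3, 4, 5, 6, 7, 8} — 6 values for 6 variables — and 4 appears only in C's list, so C = 4.

C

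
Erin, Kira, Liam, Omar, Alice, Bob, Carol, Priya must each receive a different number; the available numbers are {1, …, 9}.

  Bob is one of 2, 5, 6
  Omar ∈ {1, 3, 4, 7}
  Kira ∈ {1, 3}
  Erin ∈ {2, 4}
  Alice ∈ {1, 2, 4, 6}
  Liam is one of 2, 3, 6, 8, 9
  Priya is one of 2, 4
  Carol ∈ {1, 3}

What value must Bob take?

Erin and Priya between them cover only {2, 4} — a naked pair. Remove those values from Liam, Omar, Alice, Bob.
Kira and Carol between them cover only {1, 3} — a naked pair. Remove those values from Liam, Omar, Alice.
Omar has just one choice, so Omar = 7.
That leaves Alice = 6. Strike 6 from Liam, Bob.
So Bob = 5.

5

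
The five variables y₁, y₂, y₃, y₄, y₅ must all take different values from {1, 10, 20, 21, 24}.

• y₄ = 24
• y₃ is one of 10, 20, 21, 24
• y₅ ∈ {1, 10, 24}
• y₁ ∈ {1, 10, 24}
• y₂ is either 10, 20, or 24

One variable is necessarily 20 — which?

y₄ must be 24 (only option left). Eliminate 24 elsewhere: y₁, y₂, y₃, y₅.
Among the 4 still-open variables, 21 fits only y₃ (and all 4 values in {1, 10, 20, 21} must be used), so y₃ = 21.
The 3 still-open variables together cover exactly {1, 10, 20} — 3 values for 3 variables — and 20 appears only in y₂'s list, so y₂ = 20.

y₂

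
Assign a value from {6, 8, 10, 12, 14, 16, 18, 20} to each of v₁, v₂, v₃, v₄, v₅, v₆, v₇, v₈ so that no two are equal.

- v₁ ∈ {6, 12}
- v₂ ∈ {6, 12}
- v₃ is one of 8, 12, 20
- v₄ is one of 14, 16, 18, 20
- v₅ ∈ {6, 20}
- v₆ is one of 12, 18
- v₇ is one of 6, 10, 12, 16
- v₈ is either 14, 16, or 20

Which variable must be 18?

v₆

The 8 variables draw from only 8 values {6, 8, 10, 12, 14, 16, 18, 20}, so each is used; only v₃ can be 8, hence v₃ = 8.
The 7 still-open variables draw from only 7 values {6, 10, 12, 14, 16, 18, 20}, so each is used; only v₇ can be 10, hence v₇ = 10.
v₁ and v₂ share exactly the 2 values {6, 12}; by pigeonhole those values go to them, so strike 6, 12 from v₅, v₆.
So 18 goes to v₆.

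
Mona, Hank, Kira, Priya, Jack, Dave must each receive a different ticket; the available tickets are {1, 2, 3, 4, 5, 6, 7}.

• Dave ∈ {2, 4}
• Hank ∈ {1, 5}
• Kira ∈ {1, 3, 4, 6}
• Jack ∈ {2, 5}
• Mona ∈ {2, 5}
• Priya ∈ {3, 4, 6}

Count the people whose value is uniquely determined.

Mona and Jack between them cover only {2, 5} — a naked pair. Remove those values from Hank, Dave.
Hank must be 1 (only option left). Remove 1 from Kira.
Dave has just one choice, so Dave = 4. So Kira, Priya can't be 4.
Determined: Hank=1, Dave=4. The other people each still have more than one consistent value. That makes 2.

2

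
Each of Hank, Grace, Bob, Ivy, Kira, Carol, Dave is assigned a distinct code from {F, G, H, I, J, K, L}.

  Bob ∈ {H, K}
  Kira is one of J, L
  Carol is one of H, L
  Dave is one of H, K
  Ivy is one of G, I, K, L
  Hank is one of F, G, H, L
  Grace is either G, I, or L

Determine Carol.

L

Among the 7 variables, F fits only Hank (and all 7 values in {F, G, H, I, J, K, L} must be used), so Hank = F.
The 6 still-open variables draw from only 6 values {G, H, I, J, K, L}, so each is used; only Kira can be J, hence Kira = J.
Bob and Dave share exactly the 2 values {H, K}; by pigeonhole those values go to them, so strike H, K from Ivy, Carol.
So Carol = L.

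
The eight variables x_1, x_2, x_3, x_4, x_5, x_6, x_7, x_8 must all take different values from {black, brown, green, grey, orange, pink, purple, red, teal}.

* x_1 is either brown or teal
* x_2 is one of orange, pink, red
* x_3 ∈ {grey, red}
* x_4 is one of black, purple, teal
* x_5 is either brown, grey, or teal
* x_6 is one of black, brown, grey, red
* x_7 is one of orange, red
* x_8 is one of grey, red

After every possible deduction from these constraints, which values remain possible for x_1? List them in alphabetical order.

brown, teal

The 8 variables together cover exactly {black, brown, grey, orange, pink, purple, red, teal} — 8 values for 8 variables — and pink appears only in x_2's list, so x_2 = pink.
The 7 still-open variables together cover exactly {black, brown, grey, orange, purple, red, teal} — 7 values for 7 variables — and orange appears only in x_7's list, so x_7 = orange.
The 6 still-open variables together cover exactly {black, brown, grey, purple, red, teal} — 6 values for 6 variables — and purple appears only in x_4's list, so x_4 = purple.
Among the 5 still-open variables, black fits only x_6 (and all 5 values in {black, brown, grey, red, teal} must be used), so x_6 = black.
x_3 and x_8 share exactly the 2 values {grey, red}; by pigeonhole those values go to them, so strike grey, red from x_5.
No further eliminations apply; x_1 can still be any of brown, teal.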